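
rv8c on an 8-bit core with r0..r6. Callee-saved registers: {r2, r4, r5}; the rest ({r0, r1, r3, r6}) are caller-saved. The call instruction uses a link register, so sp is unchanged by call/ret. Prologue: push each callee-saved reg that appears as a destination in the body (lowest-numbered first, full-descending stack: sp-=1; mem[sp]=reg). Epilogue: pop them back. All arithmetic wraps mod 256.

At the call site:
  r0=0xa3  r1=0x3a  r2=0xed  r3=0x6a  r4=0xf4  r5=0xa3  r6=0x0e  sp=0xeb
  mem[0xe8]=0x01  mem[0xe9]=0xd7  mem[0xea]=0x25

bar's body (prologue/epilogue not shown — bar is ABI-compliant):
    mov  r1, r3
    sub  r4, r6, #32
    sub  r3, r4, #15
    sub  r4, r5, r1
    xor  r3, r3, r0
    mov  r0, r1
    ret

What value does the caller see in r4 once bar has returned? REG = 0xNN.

prologue: push r4 → mem[0xea]=0xf4, sp=0xea
body[0] mov  r1, r3 → r1=0x6a
body[1] sub  r4, r6, #32 → r4=0xee
body[2] sub  r3, r4, #15 → r3=0xdf
body[3] sub  r4, r5, r1 → r4=0x39
body[4] xor  r3, r3, r0 → r3=0x7c
body[5] mov  r0, r1 → r0=0x6a
epilogue: pop r4=0xf4, sp=0xeb
r4 is callee-saved → restored

REG = 0xf4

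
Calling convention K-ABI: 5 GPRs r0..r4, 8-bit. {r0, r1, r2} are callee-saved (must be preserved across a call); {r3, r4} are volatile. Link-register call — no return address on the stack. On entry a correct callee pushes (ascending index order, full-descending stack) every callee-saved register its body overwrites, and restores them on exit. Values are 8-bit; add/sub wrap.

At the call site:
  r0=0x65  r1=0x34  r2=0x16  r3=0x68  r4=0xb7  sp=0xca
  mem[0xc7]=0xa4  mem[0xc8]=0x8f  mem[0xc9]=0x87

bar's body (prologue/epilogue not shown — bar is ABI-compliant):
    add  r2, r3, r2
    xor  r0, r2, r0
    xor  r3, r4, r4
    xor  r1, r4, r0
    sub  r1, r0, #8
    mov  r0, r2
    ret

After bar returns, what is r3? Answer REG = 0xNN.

REG = 0x00

prologue: push r0 → mem[0xc9]=0x65, sp=0xc9
prologue: push r1 → mem[0xc8]=0x34, sp=0xc8
prologue: push r2 → mem[0xc7]=0x16, sp=0xc7
body[0] add  r2, r3, r2 → r2=0x7e
body[1] xor  r0, r2, r0 → r0=0x1b
body[2] xor  r3, r4, r4 → r3=0x00
body[3] xor  r1, r4, r0 → r1=0xac
body[4] sub  r1, r0, #8 → r1=0x13
body[5] mov  r0, r2 → r0=0x7e
epilogue: pop r2=0x16, sp=0xc8
epilogue: pop r1=0x34, sp=0xc9
epilogue: pop r0=0x65, sp=0xca
r3 is caller-saved → body value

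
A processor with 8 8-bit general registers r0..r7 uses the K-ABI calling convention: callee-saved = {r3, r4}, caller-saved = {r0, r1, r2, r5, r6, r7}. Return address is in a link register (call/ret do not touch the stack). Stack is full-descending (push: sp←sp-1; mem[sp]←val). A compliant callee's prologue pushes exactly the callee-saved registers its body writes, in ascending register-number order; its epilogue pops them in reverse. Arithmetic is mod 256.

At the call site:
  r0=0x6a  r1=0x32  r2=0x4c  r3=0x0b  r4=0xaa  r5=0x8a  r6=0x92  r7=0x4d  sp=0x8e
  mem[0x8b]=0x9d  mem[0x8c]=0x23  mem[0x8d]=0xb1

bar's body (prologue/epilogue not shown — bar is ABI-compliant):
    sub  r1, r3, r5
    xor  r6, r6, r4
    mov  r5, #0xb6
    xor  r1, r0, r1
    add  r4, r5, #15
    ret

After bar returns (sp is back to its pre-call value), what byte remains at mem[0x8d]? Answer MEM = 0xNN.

prologue: push r4 -> mem[0x8d]=0xaa, sp=0x8d
body[0] sub  r1, r3, r5 -> r1=0x81
body[1] xor  r6, r6, r4 -> r6=0x38
body[2] mov  r5, #0xb6 -> r5=0xb6
body[3] xor  r1, r0, r1 -> r1=0xeb
body[4] add  r4, r5, #15 -> r4=0xc5
epilogue: pop r4=0xaa, sp=0x8e
prologue pushed ['r4'] at ['0x8d']

MEM = 0xaa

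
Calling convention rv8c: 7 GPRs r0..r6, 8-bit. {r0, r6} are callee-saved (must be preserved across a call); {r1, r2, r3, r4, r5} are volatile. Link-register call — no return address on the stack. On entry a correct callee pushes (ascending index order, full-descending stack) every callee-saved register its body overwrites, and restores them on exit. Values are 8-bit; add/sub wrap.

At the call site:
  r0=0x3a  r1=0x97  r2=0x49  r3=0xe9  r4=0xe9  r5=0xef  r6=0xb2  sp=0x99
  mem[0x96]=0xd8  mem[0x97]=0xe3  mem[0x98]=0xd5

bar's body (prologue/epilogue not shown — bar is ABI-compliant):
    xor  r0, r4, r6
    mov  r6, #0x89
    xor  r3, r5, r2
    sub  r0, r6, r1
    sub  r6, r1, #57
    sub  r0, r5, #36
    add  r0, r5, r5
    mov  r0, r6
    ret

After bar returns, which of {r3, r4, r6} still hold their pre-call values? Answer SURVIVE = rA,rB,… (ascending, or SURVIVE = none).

prologue: push r0 → mem[0x98]=0x3a, sp=0x98
prologue: push r6 → mem[0x97]=0xb2, sp=0x97
body[0] xor  r0, r4, r6 → r0=0x5b
body[1] mov  r6, #0x89 → r6=0x89
body[2] xor  r3, r5, r2 → r3=0xa6
body[3] sub  r0, r6, r1 → r0=0xf2
body[4] sub  r6, r1, #57 → r6=0x5e
body[5] sub  r0, r5, #36 → r0=0xcb
body[6] add  r0, r5, r5 → r0=0xde
body[7] mov  r0, r6 → r0=0x5e
epilogue: pop r6=0xb2, sp=0x98
epilogue: pop r0=0x3a, sp=0x99
r3: caller-saved, written=True
r4: caller-saved, written=False
r6: callee-saved, written=True

SURVIVE = r4,r6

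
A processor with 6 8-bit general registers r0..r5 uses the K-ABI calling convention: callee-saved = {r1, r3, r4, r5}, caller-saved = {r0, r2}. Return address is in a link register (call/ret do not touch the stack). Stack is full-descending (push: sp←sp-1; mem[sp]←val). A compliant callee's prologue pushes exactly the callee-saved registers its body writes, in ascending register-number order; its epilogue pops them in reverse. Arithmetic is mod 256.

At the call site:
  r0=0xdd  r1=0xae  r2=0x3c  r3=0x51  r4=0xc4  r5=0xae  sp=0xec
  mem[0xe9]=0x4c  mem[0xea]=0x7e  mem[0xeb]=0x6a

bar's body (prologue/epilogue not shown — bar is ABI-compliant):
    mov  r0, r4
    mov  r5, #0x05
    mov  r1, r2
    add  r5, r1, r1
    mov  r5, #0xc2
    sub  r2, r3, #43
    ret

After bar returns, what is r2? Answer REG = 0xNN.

prologue: push r1 → mem[0xeb]=0xae, sp=0xeb
prologue: push r5 → mem[0xea]=0xae, sp=0xea
body[0] mov  r0, r4 → r0=0xc4
body[1] mov  r5, #0x05 → r5=0x05
body[2] mov  r1, r2 → r1=0x3c
body[3] add  r5, r1, r1 → r5=0x78
body[4] mov  r5, #0xc2 → r5=0xc2
body[5] sub  r2, r3, #43 → r2=0x26
epilogue: pop r5=0xae, sp=0xeb
epilogue: pop r1=0xae, sp=0xec
r2 is caller-saved → body value

REG = 0x26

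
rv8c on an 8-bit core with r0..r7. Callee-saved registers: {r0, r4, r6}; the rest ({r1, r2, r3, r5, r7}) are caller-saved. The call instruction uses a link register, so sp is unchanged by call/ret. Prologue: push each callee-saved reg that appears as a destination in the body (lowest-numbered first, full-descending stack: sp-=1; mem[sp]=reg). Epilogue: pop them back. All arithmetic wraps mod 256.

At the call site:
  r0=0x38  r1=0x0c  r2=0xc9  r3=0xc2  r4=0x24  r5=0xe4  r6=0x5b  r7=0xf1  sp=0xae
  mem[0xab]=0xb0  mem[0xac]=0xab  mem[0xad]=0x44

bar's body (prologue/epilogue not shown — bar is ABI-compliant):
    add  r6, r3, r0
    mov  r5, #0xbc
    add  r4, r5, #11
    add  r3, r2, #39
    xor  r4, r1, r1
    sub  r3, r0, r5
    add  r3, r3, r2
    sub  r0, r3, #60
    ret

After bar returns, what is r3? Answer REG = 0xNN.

REG = 0x45

prologue: push r0 → mem[0xad]=0x38, sp=0xad
prologue: push r4 → mem[0xac]=0x24, sp=0xac
prologue: push r6 → mem[0xab]=0x5b, sp=0xab
body[0] add  r6, r3, r0 → r6=0xfa
body[1] mov  r5, #0xbc → r5=0xbc
body[2] add  r4, r5, #11 → r4=0xc7
body[3] add  r3, r2, #39 → r3=0xf0
body[4] xor  r4, r1, r1 → r4=0x00
body[5] sub  r3, r0, r5 → r3=0x7c
body[6] add  r3, r3, r2 → r3=0x45
body[7] sub  r0, r3, #60 → r0=0x09
epilogue: pop r6=0x5b, sp=0xac
epilogue: pop r4=0x24, sp=0xad
epilogue: pop r0=0x38, sp=0xae
r3 is caller-saved → body value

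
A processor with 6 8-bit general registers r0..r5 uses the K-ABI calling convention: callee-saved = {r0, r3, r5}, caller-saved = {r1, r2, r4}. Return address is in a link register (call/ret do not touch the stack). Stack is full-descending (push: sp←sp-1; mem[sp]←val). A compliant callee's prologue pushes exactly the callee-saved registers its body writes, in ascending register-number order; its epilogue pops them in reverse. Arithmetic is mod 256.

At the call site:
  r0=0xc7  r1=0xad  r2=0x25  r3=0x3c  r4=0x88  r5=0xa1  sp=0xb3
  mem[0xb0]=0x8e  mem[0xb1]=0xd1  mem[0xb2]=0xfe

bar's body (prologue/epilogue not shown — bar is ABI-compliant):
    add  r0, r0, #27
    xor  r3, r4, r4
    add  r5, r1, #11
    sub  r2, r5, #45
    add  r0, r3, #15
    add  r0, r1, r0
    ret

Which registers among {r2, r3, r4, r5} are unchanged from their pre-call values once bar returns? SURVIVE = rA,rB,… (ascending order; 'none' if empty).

SURVIVE = r3,r4,r5

prologue: push r0 → mem[0xb2]=0xc7, sp=0xb2
prologue: push r3 → mem[0xb1]=0x3c, sp=0xb1
prologue: push r5 → mem[0xb0]=0xa1, sp=0xb0
body[0] add  r0, r0, #27 → r0=0xe2
body[1] xor  r3, r4, r4 → r3=0x00
body[2] add  r5, r1, #11 → r5=0xb8
body[3] sub  r2, r5, #45 → r2=0x8b
body[4] add  r0, r3, #15 → r0=0x0f
body[5] add  r0, r1, r0 → r0=0xbc
epilogue: pop r5=0xa1, sp=0xb1
epilogue: pop r3=0x3c, sp=0xb2
epilogue: pop r0=0xc7, sp=0xb3
r2: caller-saved, written=True
r3: callee-saved, written=True
r4: caller-saved, written=False
r5: callee-saved, written=True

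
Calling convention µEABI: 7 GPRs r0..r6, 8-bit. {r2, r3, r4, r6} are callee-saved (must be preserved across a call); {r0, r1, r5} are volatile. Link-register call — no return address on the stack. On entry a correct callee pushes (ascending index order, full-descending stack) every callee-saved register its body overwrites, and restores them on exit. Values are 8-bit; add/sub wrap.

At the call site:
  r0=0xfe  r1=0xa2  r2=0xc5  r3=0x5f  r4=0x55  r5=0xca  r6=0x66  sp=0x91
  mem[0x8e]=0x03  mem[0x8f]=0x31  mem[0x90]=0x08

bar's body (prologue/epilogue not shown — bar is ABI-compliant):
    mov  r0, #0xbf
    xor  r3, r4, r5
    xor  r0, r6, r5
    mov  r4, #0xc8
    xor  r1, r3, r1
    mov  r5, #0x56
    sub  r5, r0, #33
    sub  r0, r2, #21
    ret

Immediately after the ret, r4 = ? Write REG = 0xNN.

prologue: push r3 -> mem[0x90]=0x5f, sp=0x90
prologue: push r4 -> mem[0x8f]=0x55, sp=0x8f
body[0] mov  r0, #0xbf -> r0=0xbf
body[1] xor  r3, r4, r5 -> r3=0x9f
body[2] xor  r0, r6, r5 -> r0=0xac
body[3] mov  r4, #0xc8 -> r4=0xc8
body[4] xor  r1, r3, r1 -> r1=0x3d
body[5] mov  r5, #0x56 -> r5=0x56
body[6] sub  r5, r0, #33 -> r5=0x8b
body[7] sub  r0, r2, #21 -> r0=0xb0
epilogue: pop r4=0x55, sp=0x90
epilogue: pop r3=0x5f, sp=0x91
r4 is callee-saved -> restored

REG = 0x55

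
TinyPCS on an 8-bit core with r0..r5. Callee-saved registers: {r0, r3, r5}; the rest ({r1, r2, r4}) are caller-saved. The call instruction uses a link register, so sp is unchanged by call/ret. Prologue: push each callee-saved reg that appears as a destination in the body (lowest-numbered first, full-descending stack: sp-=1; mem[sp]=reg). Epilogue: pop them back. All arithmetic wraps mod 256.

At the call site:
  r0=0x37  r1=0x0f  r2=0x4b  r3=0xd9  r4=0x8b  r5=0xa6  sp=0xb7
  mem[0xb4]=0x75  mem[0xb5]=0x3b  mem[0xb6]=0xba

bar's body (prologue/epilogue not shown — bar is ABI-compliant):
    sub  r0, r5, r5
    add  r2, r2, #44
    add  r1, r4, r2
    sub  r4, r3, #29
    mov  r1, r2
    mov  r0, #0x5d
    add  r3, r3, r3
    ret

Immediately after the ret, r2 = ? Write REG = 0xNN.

REG = 0x77

prologue: push r0 -> mem[0xb6]=0x37, sp=0xb6
prologue: push r3 -> mem[0xb5]=0xd9, sp=0xb5
body[0] sub  r0, r5, r5 -> r0=0x00
body[1] add  r2, r2, #44 -> r2=0x77
body[2] add  r1, r4, r2 -> r1=0x02
body[3] sub  r4, r3, #29 -> r4=0xbc
body[4] mov  r1, r2 -> r1=0x77
body[5] mov  r0, #0x5d -> r0=0x5d
body[6] add  r3, r3, r3 -> r3=0xb2
epilogue: pop r3=0xd9, sp=0xb6
epilogue: pop r0=0x37, sp=0xb7
r2 is caller-saved -> body value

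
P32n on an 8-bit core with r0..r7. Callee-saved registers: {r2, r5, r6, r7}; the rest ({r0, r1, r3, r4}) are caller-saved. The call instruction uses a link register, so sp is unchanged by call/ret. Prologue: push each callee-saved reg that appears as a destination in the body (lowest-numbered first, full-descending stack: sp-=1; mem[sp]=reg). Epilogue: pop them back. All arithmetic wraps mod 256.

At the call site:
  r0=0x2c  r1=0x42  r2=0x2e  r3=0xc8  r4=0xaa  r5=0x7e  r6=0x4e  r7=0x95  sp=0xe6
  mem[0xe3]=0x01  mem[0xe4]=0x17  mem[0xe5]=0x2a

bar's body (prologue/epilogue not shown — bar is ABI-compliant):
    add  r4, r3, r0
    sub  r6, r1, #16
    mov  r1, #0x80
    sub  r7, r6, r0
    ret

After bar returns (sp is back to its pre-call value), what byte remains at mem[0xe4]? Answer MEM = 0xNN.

MEM = 0x95

prologue: push r6 -> mem[0xe5]=0x4e, sp=0xe5
prologue: push r7 -> mem[0xe4]=0x95, sp=0xe4
body[0] add  r4, r3, r0 -> r4=0xf4
body[1] sub  r6, r1, #16 -> r6=0x32
body[2] mov  r1, #0x80 -> r1=0x80
body[3] sub  r7, r6, r0 -> r7=0x06
epilogue: pop r7=0x95, sp=0xe5
epilogue: pop r6=0x4e, sp=0xe6
prologue pushed ['r6', 'r7'] at ['0xe5', '0xe4']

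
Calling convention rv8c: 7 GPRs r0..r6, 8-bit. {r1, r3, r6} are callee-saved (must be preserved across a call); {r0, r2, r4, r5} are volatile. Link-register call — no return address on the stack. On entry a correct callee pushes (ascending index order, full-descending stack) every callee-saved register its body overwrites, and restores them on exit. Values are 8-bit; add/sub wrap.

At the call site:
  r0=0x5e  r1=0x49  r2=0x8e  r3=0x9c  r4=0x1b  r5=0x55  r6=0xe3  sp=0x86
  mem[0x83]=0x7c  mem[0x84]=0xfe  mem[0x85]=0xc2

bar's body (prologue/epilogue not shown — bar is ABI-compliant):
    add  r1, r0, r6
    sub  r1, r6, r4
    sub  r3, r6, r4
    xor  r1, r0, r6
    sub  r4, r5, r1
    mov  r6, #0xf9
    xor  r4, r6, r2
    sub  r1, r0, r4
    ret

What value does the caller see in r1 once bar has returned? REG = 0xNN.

REG = 0x49

prologue: push r1 -> mem[0x85]=0x49, sp=0x85
prologue: push r3 -> mem[0x84]=0x9c, sp=0x84
prologue: push r6 -> mem[0x83]=0xe3, sp=0x83
body[0] add  r1, r0, r6 -> r1=0x41
body[1] sub  r1, r6, r4 -> r1=0xc8
body[2] sub  r3, r6, r4 -> r3=0xc8
body[3] xor  r1, r0, r6 -> r1=0xbd
body[4] sub  r4, r5, r1 -> r4=0x98
body[5] mov  r6, #0xf9 -> r6=0xf9
body[6] xor  r4, r6, r2 -> r4=0x77
body[7] sub  r1, r0, r4 -> r1=0xe7
epilogue: pop r6=0xe3, sp=0x84
epilogue: pop r3=0x9c, sp=0x85
epilogue: pop r1=0x49, sp=0x86
r1 is callee-saved -> restored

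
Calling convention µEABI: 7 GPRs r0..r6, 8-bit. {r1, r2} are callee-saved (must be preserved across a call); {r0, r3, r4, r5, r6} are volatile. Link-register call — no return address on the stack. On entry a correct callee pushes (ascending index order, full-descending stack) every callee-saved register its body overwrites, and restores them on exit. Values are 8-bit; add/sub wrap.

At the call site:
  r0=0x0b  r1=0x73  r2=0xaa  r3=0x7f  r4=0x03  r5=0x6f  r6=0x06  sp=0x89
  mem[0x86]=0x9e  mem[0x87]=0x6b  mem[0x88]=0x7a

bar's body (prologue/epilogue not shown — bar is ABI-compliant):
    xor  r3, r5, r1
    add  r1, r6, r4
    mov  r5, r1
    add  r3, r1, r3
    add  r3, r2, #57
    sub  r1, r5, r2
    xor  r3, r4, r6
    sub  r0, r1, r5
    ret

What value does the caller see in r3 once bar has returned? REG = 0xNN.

REG = 0x05

prologue: push r1 -> mem[0x88]=0x73, sp=0x88
body[0] xor  r3, r5, r1 -> r3=0x1c
body[1] add  r1, r6, r4 -> r1=0x09
body[2] mov  r5, r1 -> r5=0x09
body[3] add  r3, r1, r3 -> r3=0x25
body[4] add  r3, r2, #57 -> r3=0xe3
body[5] sub  r1, r5, r2 -> r1=0x5f
body[6] xor  r3, r4, r6 -> r3=0x05
body[7] sub  r0, r1, r5 -> r0=0x56
epilogue: pop r1=0x73, sp=0x89
r3 is caller-saved -> body value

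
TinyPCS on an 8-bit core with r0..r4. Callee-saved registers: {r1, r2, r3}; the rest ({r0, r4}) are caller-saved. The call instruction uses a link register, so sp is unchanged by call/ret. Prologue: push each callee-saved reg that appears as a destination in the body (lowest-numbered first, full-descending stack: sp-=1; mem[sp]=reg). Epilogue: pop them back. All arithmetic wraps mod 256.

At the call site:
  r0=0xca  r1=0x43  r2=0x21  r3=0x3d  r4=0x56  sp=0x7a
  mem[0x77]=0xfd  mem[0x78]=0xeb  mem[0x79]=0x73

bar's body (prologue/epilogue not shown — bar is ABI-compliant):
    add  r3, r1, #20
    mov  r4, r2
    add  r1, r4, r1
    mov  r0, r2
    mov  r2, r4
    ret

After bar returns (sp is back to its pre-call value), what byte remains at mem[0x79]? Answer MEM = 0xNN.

MEM = 0x43

prologue: push r1 → mem[0x79]=0x43, sp=0x79
prologue: push r2 → mem[0x78]=0x21, sp=0x78
prologue: push r3 → mem[0x77]=0x3d, sp=0x77
body[0] add  r3, r1, #20 → r3=0x57
body[1] mov  r4, r2 → r4=0x21
body[2] add  r1, r4, r1 → r1=0x64
body[3] mov  r0, r2 → r0=0x21
body[4] mov  r2, r4 → r2=0x21
epilogue: pop r3=0x3d, sp=0x78
epilogue: pop r2=0x21, sp=0x79
epilogue: pop r1=0x43, sp=0x7a
prologue pushed ['r1', 'r2', 'r3'] at ['0x79', '0x78', '0x77']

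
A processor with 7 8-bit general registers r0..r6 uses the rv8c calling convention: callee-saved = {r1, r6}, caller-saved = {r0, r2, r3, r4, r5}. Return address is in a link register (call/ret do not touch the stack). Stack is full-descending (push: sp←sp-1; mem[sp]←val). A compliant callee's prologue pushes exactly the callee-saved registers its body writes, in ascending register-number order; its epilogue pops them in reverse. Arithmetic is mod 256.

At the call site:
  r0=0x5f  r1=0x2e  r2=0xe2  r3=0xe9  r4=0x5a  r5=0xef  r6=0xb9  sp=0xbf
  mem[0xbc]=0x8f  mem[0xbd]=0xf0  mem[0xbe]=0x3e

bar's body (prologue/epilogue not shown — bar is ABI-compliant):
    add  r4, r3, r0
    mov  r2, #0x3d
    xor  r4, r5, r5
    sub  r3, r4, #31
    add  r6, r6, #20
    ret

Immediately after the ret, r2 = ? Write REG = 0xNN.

prologue: push r6 → mem[0xbe]=0xb9, sp=0xbe
body[0] add  r4, r3, r0 → r4=0x48
body[1] mov  r2, #0x3d → r2=0x3d
body[2] xor  r4, r5, r5 → r4=0x00
body[3] sub  r3, r4, #31 → r3=0xe1
body[4] add  r6, r6, #20 → r6=0xcd
epilogue: pop r6=0xb9, sp=0xbf
r2 is caller-saved → body value

REG = 0x3d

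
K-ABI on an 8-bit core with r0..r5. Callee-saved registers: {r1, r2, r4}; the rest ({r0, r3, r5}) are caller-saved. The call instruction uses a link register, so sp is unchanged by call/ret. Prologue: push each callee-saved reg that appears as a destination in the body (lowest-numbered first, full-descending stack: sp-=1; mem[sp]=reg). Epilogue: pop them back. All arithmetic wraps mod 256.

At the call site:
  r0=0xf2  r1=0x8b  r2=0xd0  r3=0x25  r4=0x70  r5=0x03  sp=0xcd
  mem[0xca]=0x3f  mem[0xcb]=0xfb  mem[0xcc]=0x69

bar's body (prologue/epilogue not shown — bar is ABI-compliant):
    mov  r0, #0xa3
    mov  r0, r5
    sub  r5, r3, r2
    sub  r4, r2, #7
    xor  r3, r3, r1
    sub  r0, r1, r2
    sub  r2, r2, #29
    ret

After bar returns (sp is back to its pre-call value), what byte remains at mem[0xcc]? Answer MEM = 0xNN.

prologue: push r2 -> mem[0xcc]=0xd0, sp=0xcc
prologue: push r4 -> mem[0xcb]=0x70, sp=0xcb
body[0] mov  r0, #0xa3 -> r0=0xa3
body[1] mov  r0, r5 -> r0=0x03
body[2] sub  r5, r3, r2 -> r5=0x55
body[3] sub  r4, r2, #7 -> r4=0xc9
body[4] xor  r3, r3, r1 -> r3=0xae
body[5] sub  r0, r1, r2 -> r0=0xbb
body[6] sub  r2, r2, #29 -> r2=0xb3
epilogue: pop r4=0x70, sp=0xcc
epilogue: pop r2=0xd0, sp=0xcd
prologue pushed ['r2', 'r4'] at ['0xcc', '0xcb']

MEM = 0xd0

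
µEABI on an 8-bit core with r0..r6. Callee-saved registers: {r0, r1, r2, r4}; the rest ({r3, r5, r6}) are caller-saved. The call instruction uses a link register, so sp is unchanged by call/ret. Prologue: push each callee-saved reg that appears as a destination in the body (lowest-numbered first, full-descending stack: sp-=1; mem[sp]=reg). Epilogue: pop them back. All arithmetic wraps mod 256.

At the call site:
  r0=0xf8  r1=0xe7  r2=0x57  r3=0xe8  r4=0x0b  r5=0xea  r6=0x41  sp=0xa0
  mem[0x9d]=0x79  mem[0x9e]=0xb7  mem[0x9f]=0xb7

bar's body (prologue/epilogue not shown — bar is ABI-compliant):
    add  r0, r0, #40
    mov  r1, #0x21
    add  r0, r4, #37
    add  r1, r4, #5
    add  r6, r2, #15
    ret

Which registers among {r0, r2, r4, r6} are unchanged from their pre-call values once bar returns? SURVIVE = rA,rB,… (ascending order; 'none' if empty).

prologue: push r0 -> mem[0x9f]=0xf8, sp=0x9f
prologue: push r1 -> mem[0x9e]=0xe7, sp=0x9e
body[0] add  r0, r0, #40 -> r0=0x20
body[1] mov  r1, #0x21 -> r1=0x21
body[2] add  r0, r4, #37 -> r0=0x30
body[3] add  r1, r4, #5 -> r1=0x10
body[4] add  r6, r2, #15 -> r6=0x66
epilogue: pop r1=0xe7, sp=0x9f
epilogue: pop r0=0xf8, sp=0xa0
r0: callee-saved, written=True
r2: callee-saved, written=False
r4: callee-saved, written=False
r6: caller-saved, written=True

SURVIVE = r0,r2,r4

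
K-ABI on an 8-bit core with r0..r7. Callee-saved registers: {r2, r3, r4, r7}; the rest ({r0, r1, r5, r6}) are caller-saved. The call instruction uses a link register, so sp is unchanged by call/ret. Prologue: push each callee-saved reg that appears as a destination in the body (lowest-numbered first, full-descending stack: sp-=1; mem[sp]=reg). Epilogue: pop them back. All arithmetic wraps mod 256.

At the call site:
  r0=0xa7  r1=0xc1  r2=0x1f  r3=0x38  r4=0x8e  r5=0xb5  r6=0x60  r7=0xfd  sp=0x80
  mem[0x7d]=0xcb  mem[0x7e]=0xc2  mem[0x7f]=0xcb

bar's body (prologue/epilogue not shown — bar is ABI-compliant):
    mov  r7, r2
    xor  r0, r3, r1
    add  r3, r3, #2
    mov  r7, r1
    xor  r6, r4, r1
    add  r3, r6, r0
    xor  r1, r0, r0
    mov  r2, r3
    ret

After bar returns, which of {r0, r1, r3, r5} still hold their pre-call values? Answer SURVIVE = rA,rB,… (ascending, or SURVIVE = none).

prologue: push r2 → mem[0x7f]=0x1f, sp=0x7f
prologue: push r3 → mem[0x7e]=0x38, sp=0x7e
prologue: push r7 → mem[0x7d]=0xfd, sp=0x7d
body[0] mov  r7, r2 → r7=0x1f
body[1] xor  r0, r3, r1 → r0=0xf9
body[2] add  r3, r3, #2 → r3=0x3a
body[3] mov  r7, r1 → r7=0xc1
body[4] xor  r6, r4, r1 → r6=0x4f
body[5] add  r3, r6, r0 → r3=0x48
body[6] xor  r1, r0, r0 → r1=0x00
body[7] mov  r2, r3 → r2=0x48
epilogue: pop r7=0xfd, sp=0x7e
epilogue: pop r3=0x38, sp=0x7f
epilogue: pop r2=0x1f, sp=0x80
r0: caller-saved, written=True
r1: caller-saved, written=True
r3: callee-saved, written=True
r5: caller-saved, written=False

SURVIVE = r3,r5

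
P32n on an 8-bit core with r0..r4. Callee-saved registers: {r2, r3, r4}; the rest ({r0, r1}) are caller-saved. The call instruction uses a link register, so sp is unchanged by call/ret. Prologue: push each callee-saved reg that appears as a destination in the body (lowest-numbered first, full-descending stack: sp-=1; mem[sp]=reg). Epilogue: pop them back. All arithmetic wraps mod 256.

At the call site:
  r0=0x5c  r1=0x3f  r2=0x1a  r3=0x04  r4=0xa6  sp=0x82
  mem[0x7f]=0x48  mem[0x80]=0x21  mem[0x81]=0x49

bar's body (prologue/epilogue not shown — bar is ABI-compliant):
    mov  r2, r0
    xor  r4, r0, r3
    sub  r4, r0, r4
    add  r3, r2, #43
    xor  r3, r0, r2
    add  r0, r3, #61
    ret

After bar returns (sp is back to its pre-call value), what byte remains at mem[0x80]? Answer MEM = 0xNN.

prologue: push r2 → mem[0x81]=0x1a, sp=0x81
prologue: push r3 → mem[0x80]=0x04, sp=0x80
prologue: push r4 → mem[0x7f]=0xa6, sp=0x7f
body[0] mov  r2, r0 → r2=0x5c
body[1] xor  r4, r0, r3 → r4=0x58
body[2] sub  r4, r0, r4 → r4=0x04
body[3] add  r3, r2, #43 → r3=0x87
body[4] xor  r3, r0, r2 → r3=0x00
body[5] add  r0, r3, #61 → r0=0x3d
epilogue: pop r4=0xa6, sp=0x80
epilogue: pop r3=0x04, sp=0x81
epilogue: pop r2=0x1a, sp=0x82
prologue pushed ['r2', 'r3', 'r4'] at ['0x81', '0x80', '0x7f']

MEM = 0x04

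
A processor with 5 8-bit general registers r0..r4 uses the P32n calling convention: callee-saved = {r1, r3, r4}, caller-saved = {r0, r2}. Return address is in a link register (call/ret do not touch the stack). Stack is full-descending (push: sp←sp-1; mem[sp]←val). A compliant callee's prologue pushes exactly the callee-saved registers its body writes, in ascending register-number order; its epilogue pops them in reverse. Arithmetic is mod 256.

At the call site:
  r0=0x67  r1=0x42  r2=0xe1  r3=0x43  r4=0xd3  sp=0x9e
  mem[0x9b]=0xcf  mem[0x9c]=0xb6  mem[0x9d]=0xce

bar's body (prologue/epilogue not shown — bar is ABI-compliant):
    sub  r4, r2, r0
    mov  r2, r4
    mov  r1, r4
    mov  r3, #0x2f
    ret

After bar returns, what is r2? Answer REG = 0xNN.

prologue: push r1 → mem[0x9d]=0x42, sp=0x9d
prologue: push r3 → mem[0x9c]=0x43, sp=0x9c
prologue: push r4 → mem[0x9b]=0xd3, sp=0x9b
body[0] sub  r4, r2, r0 → r4=0x7a
body[1] mov  r2, r4 → r2=0x7a
body[2] mov  r1, r4 → r1=0x7a
body[3] mov  r3, #0x2f → r3=0x2f
epilogue: pop r4=0xd3, sp=0x9c
epilogue: pop r3=0x43, sp=0x9d
epilogue: pop r1=0x42, sp=0x9e
r2 is caller-saved → body value

REG = 0x7a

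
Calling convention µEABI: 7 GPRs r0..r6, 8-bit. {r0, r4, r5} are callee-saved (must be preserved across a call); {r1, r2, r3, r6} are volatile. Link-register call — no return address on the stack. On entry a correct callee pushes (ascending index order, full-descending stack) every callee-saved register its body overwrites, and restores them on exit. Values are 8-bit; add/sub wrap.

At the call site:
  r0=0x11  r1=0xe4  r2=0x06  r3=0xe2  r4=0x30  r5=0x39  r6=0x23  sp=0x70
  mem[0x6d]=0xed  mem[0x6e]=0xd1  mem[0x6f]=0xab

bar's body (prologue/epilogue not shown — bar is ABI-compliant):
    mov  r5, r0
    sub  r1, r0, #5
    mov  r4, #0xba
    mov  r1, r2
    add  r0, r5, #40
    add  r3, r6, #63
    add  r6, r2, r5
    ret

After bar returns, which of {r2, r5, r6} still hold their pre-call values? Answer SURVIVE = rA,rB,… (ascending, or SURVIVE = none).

prologue: push r0 -> mem[0x6f]=0x11, sp=0x6f
prologue: push r4 -> mem[0x6e]=0x30, sp=0x6e
prologue: push r5 -> mem[0x6d]=0x39, sp=0x6d
body[0] mov  r5, r0 -> r5=0x11
body[1] sub  r1, r0, #5 -> r1=0x0c
body[2] mov  r4, #0xba -> r4=0xba
body[3] mov  r1, r2 -> r1=0x06
body[4] add  r0, r5, #40 -> r0=0x39
body[5] add  r3, r6, #63 -> r3=0x62
body[6] add  r6, r2, r5 -> r6=0x17
epilogue: pop r5=0x39, sp=0x6e
epilogue: pop r4=0x30, sp=0x6f
epilogue: pop r0=0x11, sp=0x70
r2: caller-saved, written=False
r5: callee-saved, written=True
r6: caller-saved, written=True

SURVIVE = r2,r5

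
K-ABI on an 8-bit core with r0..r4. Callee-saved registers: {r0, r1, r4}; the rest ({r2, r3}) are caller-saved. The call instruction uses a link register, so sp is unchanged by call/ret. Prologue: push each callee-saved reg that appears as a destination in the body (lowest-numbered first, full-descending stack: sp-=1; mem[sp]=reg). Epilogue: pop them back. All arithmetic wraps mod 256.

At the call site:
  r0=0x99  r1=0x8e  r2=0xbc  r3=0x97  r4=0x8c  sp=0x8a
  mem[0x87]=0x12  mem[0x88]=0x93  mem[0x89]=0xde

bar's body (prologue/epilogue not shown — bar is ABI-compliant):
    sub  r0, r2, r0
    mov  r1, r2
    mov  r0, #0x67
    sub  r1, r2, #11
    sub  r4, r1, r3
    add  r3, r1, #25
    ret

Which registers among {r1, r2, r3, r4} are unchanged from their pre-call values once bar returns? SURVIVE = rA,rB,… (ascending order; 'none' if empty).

prologue: push r0 → mem[0x89]=0x99, sp=0x89
prologue: push r1 → mem[0x88]=0x8e, sp=0x88
prologue: push r4 → mem[0x87]=0x8c, sp=0x87
body[0] sub  r0, r2, r0 → r0=0x23
body[1] mov  r1, r2 → r1=0xbc
body[2] mov  r0, #0x67 → r0=0x67
body[3] sub  r1, r2, #11 → r1=0xb1
body[4] sub  r4, r1, r3 → r4=0x1a
body[5] add  r3, r1, #25 → r3=0xca
epilogue: pop r4=0x8c, sp=0x88
epilogue: pop r1=0x8e, sp=0x89
epilogue: pop r0=0x99, sp=0x8a
r1: callee-saved, written=True
r2: caller-saved, written=False
r3: caller-saved, written=True
r4: callee-saved, written=True

SURVIVE = r1,r2,r4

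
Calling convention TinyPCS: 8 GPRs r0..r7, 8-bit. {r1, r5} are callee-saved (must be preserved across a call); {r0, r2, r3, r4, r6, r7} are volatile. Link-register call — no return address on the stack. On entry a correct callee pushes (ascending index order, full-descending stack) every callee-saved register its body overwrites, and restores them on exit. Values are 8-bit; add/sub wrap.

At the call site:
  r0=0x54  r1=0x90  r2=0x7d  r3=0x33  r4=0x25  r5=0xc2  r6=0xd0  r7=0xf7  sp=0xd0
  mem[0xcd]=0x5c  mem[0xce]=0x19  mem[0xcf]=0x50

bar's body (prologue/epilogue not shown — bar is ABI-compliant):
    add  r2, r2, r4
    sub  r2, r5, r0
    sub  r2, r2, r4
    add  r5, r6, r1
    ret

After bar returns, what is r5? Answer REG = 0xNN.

REG = 0xc2

prologue: push r5 → mem[0xcf]=0xc2, sp=0xcf
body[0] add  r2, r2, r4 → r2=0xa2
body[1] sub  r2, r5, r0 → r2=0x6e
body[2] sub  r2, r2, r4 → r2=0x49
body[3] add  r5, r6, r1 → r5=0x60
epilogue: pop r5=0xc2, sp=0xd0
r5 is callee-saved → restored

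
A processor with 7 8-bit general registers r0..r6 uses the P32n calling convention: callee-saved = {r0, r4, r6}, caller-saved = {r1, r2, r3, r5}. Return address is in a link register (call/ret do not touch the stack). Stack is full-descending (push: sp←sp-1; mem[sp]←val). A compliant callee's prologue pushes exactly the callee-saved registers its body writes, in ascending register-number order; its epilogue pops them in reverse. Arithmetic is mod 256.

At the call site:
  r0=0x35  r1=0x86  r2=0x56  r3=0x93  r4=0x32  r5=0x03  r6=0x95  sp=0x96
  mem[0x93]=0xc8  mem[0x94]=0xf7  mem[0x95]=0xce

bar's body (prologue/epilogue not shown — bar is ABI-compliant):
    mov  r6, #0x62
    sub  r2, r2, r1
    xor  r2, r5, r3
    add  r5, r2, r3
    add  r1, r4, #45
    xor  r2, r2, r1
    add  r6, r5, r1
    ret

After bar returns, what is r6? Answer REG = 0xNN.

prologue: push r6 → mem[0x95]=0x95, sp=0x95
body[0] mov  r6, #0x62 → r6=0x62
body[1] sub  r2, r2, r1 → r2=0xd0
body[2] xor  r2, r5, r3 → r2=0x90
body[3] add  r5, r2, r3 → r5=0x23
body[4] add  r1, r4, #45 → r1=0x5f
body[5] xor  r2, r2, r1 → r2=0xcf
body[6] add  r6, r5, r1 → r6=0x82
epilogue: pop r6=0x95, sp=0x96
r6 is callee-saved → restored

REG = 0x95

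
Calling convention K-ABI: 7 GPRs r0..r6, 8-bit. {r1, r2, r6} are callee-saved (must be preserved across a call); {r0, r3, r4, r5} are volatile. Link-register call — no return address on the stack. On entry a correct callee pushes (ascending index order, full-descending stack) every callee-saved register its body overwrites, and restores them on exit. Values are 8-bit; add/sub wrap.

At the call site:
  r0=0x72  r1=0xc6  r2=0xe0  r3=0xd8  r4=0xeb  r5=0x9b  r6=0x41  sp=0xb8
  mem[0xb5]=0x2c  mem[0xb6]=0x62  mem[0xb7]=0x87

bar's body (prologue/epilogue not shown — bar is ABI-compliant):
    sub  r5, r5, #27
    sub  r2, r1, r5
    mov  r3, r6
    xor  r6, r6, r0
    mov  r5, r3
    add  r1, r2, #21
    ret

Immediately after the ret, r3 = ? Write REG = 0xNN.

REG = 0x41

prologue: push r1 -> mem[0xb7]=0xc6, sp=0xb7
prologue: push r2 -> mem[0xb6]=0xe0, sp=0xb6
prologue: push r6 -> mem[0xb5]=0x41, sp=0xb5
body[0] sub  r5, r5, #27 -> r5=0x80
body[1] sub  r2, r1, r5 -> r2=0x46
body[2] mov  r3, r6 -> r3=0x41
body[3] xor  r6, r6, r0 -> r6=0x33
body[4] mov  r5, r3 -> r5=0x41
body[5] add  r1, r2, #21 -> r1=0x5b
epilogue: pop r6=0x41, sp=0xb6
epilogue: pop r2=0xe0, sp=0xb7
epilogue: pop r1=0xc6, sp=0xb8
r3 is caller-saved -> body value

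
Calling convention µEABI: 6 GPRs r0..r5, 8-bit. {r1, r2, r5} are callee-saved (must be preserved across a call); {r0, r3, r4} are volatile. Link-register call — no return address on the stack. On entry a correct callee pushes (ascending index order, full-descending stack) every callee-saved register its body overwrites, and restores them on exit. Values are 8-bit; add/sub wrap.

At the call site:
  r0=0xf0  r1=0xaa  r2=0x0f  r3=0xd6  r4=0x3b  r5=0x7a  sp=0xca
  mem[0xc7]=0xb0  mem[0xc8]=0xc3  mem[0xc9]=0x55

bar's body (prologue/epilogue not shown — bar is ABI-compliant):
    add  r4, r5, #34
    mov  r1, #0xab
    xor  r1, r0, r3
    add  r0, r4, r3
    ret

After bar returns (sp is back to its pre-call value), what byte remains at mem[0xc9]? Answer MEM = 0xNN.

MEM = 0xaa

prologue: push r1 → mem[0xc9]=0xaa, sp=0xc9
body[0] add  r4, r5, #34 → r4=0x9c
body[1] mov  r1, #0xab → r1=0xab
body[2] xor  r1, r0, r3 → r1=0x26
body[3] add  r0, r4, r3 → r0=0x72
epilogue: pop r1=0xaa, sp=0xca
prologue pushed ['r1'] at ['0xc9']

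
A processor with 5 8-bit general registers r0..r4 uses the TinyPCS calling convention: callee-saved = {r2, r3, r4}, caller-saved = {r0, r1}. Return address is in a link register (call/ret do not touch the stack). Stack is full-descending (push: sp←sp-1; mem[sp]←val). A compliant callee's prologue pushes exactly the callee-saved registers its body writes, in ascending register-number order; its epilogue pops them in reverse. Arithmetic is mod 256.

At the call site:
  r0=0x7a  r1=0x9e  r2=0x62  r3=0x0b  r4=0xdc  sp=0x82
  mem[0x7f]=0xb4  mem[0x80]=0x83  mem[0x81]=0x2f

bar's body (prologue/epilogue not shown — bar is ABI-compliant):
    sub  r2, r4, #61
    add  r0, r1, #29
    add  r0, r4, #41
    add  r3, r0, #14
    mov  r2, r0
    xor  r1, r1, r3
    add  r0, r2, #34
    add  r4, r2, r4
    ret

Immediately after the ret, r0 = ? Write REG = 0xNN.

prologue: push r2 → mem[0x81]=0x62, sp=0x81
prologue: push r3 → mem[0x80]=0x0b, sp=0x80
prologue: push r4 → mem[0x7f]=0xdc, sp=0x7f
body[0] sub  r2, r4, #61 → r2=0x9f
body[1] add  r0, r1, #29 → r0=0xbb
body[2] add  r0, r4, #41 → r0=0x05
body[3] add  r3, r0, #14 → r3=0x13
body[4] mov  r2, r0 → r2=0x05
body[5] xor  r1, r1, r3 → r1=0x8d
body[6] add  r0, r2, #34 → r0=0x27
body[7] add  r4, r2, r4 → r4=0xe1
epilogue: pop r4=0xdc, sp=0x80
epilogue: pop r3=0x0b, sp=0x81
epilogue: pop r2=0x62, sp=0x82
r0 is caller-saved → body value

REG = 0x27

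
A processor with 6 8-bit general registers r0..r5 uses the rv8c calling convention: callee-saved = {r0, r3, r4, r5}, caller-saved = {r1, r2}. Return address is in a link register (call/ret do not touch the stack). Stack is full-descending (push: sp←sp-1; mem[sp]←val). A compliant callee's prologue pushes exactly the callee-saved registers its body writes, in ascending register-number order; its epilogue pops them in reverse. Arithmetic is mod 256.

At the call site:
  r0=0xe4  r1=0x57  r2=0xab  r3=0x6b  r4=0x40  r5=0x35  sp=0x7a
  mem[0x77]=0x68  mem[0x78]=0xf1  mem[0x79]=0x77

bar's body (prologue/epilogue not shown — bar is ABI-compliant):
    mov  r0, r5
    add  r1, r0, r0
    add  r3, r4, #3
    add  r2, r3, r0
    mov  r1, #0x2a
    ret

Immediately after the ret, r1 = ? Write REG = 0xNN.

REG = 0x2a

prologue: push r0 -> mem[0x79]=0xe4, sp=0x79
prologue: push r3 -> mem[0x78]=0x6b, sp=0x78
body[0] mov  r0, r5 -> r0=0x35
body[1] add  r1, r0, r0 -> r1=0x6a
body[2] add  r3, r4, #3 -> r3=0x43
body[3] add  r2, r3, r0 -> r2=0x78
body[4] mov  r1, #0x2a -> r1=0x2a
epilogue: pop r3=0x6b, sp=0x79
epilogue: pop r0=0xe4, sp=0x7a
r1 is caller-saved -> body value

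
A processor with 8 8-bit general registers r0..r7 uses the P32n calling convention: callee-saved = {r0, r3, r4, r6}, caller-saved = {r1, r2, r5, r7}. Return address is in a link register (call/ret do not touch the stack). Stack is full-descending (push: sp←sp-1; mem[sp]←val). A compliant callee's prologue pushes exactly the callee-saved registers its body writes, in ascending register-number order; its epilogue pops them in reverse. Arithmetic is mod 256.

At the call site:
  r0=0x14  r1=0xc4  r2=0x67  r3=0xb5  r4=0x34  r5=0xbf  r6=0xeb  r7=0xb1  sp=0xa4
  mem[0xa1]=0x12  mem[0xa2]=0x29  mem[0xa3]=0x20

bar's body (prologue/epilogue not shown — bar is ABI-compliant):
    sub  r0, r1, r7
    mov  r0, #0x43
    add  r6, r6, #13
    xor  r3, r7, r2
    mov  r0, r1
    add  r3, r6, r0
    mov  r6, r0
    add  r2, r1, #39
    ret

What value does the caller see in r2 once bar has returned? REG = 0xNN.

prologue: push r0 -> mem[0xa3]=0x14, sp=0xa3
prologue: push r3 -> mem[0xa2]=0xb5, sp=0xa2
prologue: push r6 -> mem[0xa1]=0xeb, sp=0xa1
body[0] sub  r0, r1, r7 -> r0=0x13
body[1] mov  r0, #0x43 -> r0=0x43
body[2] add  r6, r6, #13 -> r6=0xf8
body[3] xor  r3, r7, r2 -> r3=0xd6
body[4] mov  r0, r1 -> r0=0xc4
body[5] add  r3, r6, r0 -> r3=0xbc
body[6] mov  r6, r0 -> r6=0xc4
body[7] add  r2, r1, #39 -> r2=0xeb
epilogue: pop r6=0xeb, sp=0xa2
epilogue: pop r3=0xb5, sp=0xa3
epilogue: pop r0=0x14, sp=0xa4
r2 is caller-saved -> body value

REG = 0xeb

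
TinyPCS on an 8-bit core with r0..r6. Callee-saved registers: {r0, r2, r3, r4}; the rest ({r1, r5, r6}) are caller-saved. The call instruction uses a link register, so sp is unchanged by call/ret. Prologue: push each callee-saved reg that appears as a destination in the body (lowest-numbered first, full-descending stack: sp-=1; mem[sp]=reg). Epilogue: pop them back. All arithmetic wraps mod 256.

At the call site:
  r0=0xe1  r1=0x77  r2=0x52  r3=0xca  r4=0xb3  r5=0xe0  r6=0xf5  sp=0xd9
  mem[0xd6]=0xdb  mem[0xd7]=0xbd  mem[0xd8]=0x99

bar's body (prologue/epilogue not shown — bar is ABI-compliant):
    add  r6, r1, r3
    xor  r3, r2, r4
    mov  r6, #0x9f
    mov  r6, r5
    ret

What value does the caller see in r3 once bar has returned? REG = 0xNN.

prologue: push r3 -> mem[0xd8]=0xca, sp=0xd8
body[0] add  r6, r1, r3 -> r6=0x41
body[1] xor  r3, r2, r4 -> r3=0xe1
body[2] mov  r6, #0x9f -> r6=0x9f
body[3] mov  r6, r5 -> r6=0xe0
epilogue: pop r3=0xca, sp=0xd9
r3 is callee-saved -> restored

REG = 0xca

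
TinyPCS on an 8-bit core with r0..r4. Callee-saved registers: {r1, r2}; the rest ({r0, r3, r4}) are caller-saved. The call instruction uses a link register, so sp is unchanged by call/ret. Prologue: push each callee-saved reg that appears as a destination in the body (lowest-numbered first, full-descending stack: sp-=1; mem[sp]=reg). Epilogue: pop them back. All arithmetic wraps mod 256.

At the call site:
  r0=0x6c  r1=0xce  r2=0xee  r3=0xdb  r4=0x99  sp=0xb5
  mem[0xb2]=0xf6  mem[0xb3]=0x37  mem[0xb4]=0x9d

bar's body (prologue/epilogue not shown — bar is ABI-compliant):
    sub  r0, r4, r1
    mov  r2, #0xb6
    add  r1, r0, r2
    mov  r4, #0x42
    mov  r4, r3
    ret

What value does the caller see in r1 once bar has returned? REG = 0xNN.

REG = 0xce

prologue: push r1 → mem[0xb4]=0xce, sp=0xb4
prologue: push r2 → mem[0xb3]=0xee, sp=0xb3
body[0] sub  r0, r4, r1 → r0=0xcb
body[1] mov  r2, #0xb6 → r2=0xb6
body[2] add  r1, r0, r2 → r1=0x81
body[3] mov  r4, #0x42 → r4=0x42
body[4] mov  r4, r3 → r4=0xdb
epilogue: pop r2=0xee, sp=0xb4
epilogue: pop r1=0xce, sp=0xb5
r1 is callee-saved → restored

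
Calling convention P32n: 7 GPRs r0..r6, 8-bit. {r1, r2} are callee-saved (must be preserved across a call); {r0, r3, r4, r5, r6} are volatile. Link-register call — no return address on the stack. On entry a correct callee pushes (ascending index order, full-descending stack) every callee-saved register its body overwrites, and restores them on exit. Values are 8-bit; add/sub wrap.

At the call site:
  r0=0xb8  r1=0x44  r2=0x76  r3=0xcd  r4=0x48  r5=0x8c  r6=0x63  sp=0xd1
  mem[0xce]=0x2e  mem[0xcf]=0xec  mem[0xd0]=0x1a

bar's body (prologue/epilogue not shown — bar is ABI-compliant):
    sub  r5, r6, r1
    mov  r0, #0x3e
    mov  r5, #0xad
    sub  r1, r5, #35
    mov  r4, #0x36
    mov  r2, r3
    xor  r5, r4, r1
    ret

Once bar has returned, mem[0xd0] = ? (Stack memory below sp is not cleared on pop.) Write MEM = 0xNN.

prologue: push r1 -> mem[0xd0]=0x44, sp=0xd0
prologue: push r2 -> mem[0xcf]=0x76, sp=0xcf
body[0] sub  r5, r6, r1 -> r5=0x1f
body[1] mov  r0, #0x3e -> r0=0x3e
body[2] mov  r5, #0xad -> r5=0xad
body[3] sub  r1, r5, #35 -> r1=0x8a
body[4] mov  r4, #0x36 -> r4=0x36
body[5] mov  r2, r3 -> r2=0xcd
body[6] xor  r5, r4, r1 -> r5=0xbc
epilogue: pop r2=0x76, sp=0xd0
epilogue: pop r1=0x44, sp=0xd1
prologue pushed ['r1', 'r2'] at ['0xd0', '0xcf']

MEM = 0x44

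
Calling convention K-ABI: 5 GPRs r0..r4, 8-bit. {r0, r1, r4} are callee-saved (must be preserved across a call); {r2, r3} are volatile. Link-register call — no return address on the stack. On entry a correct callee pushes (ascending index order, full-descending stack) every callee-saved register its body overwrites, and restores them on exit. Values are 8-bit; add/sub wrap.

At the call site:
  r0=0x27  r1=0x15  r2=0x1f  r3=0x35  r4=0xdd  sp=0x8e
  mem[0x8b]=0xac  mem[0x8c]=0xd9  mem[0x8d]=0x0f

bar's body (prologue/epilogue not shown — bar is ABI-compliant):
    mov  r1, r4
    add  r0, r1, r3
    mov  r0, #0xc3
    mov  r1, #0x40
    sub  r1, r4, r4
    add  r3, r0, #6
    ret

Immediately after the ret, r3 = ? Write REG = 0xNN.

prologue: push r0 → mem[0x8d]=0x27, sp=0x8d
prologue: push r1 → mem[0x8c]=0x15, sp=0x8c
body[0] mov  r1, r4 → r1=0xdd
body[1] add  r0, r1, r3 → r0=0x12
body[2] mov  r0, #0xc3 → r0=0xc3
body[3] mov  r1, #0x40 → r1=0x40
body[4] sub  r1, r4, r4 → r1=0x00
body[5] add  r3, r0, #6 → r3=0xc9
epilogue: pop r1=0x15, sp=0x8d
epilogue: pop r0=0x27, sp=0x8e
r3 is caller-saved → body value

REG = 0xc9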